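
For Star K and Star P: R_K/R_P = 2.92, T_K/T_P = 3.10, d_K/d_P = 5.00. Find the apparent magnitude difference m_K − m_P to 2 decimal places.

-3.75

L_K/L_P = (2.92)²(3.10)⁴ = 787.4.
F_K/F_P = (L_K/L_P)/(d_K/d_P)² = 787.4/25.00 = 31.50.
m_K − m_P = −2.5 log₁₀(31.50) = -3.75.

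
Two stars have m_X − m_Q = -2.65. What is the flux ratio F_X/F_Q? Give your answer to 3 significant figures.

F_X/F_Q = 10^(−(m_X − m_Q)/2.5) = 10^(2.65/2.5) = 10^1.060 = 11.48.

11.5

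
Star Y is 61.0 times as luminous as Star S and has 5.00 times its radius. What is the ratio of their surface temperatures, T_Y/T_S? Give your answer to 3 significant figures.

L ∝ R²T⁴ gives T ∝ (L/R²)^(1/4), so
T_Y/T_S = (61.0 / 5.00²)^(1/4) = (2.440)^(1/4) = 1.250.

1.25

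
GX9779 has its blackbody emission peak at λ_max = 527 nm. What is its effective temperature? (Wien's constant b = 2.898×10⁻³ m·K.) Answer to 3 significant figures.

T = b/λ_max = 2.898×10⁻³ / (527×10⁻⁹) = 5499 K.

5.50×10^3 K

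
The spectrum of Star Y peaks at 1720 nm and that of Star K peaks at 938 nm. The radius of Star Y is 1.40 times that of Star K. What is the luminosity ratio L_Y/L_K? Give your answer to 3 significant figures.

0.173

Wien's law gives T ∝ 1/λ_max, so T_Y/T_K = λ_K/λ_Y = 938/1720 = 0.5453.
Then L ∝ R²T⁴ gives L_Y/L_K = (1.40)² × (0.5453)⁴ = 1.960 × 0.08845 = 0.1734.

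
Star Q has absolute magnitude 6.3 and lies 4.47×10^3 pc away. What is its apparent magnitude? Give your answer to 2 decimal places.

m = M + 5 log₁₀(d/10 pc) = 6.3 + 5 log₁₀(4.47×10^3/10)
  = 6.3 + 5 × 2.650 = 6.3 + 13.25 = 19.55.

19.55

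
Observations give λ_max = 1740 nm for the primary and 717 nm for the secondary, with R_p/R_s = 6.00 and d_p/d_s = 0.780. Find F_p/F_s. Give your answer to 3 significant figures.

Wien's law: T_p/T_s = λ_s/λ_p = 717/1740 = 0.4121.
L_p/L_s = (R_p/R_s)²(T_p/T_s)⁴ = (6.00)²(0.4121)⁴ = 1.038.
F_p/F_s = (L_p/L_s)/(d_p/d_s)² = 1.038/(0.780)² = 1.706.

1.71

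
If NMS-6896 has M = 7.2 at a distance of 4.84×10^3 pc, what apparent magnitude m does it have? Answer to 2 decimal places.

m = M + 5 log₁₀(d/10 pc) = 7.2 + 5 log₁₀(4.84×10^3/10)
  = 7.2 + 5 × 2.685 = 7.2 + 13.42 = 20.62.

20.62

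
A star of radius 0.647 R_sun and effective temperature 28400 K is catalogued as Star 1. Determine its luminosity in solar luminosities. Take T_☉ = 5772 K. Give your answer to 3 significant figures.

245 solar luminosities

L/L_☉ = (R/R_☉)² (T/T_☉)⁴ = (0.647)² × (28400/5772)⁴
       = 0.4186 × (4.920)⁴ = 0.4186 × 586.1 = 245.3.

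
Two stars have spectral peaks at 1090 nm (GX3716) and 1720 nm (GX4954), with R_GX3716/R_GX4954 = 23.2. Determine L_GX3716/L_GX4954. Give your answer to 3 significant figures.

3.34×10^3

Wien's law gives T ∝ 1/λ_max, so T_GX3716/T_GX4954 = λ_GX4954/λ_GX3716 = 1720/1090 = 1.578.
Then L ∝ R²T⁴ gives L_GX3716/L_GX4954 = (23.2)² × (1.578)⁴ = 538.2 × 6.200 = 3337.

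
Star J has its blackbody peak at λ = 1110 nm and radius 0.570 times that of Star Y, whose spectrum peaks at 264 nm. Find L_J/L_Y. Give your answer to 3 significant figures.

Wien's law gives T ∝ 1/λ_max, so T_J/T_Y = λ_Y/λ_J = 264/1110 = 0.2378.
Then L ∝ R²T⁴ gives L_J/L_Y = (0.570)² × (0.2378)⁴ = 0.3249 × 0.003200 = 0.001040.

0.00104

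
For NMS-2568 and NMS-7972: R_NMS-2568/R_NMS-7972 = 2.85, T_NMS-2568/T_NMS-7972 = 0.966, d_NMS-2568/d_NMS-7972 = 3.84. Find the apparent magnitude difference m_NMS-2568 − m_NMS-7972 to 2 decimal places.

L_NMS-2568/L_NMS-7972 = (2.85)²(0.966)⁴ = 7.073.
F_NMS-2568/F_NMS-7972 = (L_NMS-2568/L_NMS-7972)/(d_NMS-2568/d_NMS-7972)² = 7.073/14.75 = 0.4797.
m_NMS-2568 − m_NMS-7972 = −2.5 log₁₀(0.4797) = 0.80.

0.80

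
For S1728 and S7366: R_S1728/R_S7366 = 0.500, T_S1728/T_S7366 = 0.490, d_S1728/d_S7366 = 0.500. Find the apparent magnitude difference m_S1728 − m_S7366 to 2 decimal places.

3.10

L_S1728/L_S7366 = (0.500)²(0.490)⁴ = 0.01441.
F_S1728/F_S7366 = (L_S1728/L_S7366)/(d_S1728/d_S7366)² = 0.01441/0.2500 = 0.05765.
m_S1728 − m_S7366 = −2.5 log₁₀(0.05765) = 3.10.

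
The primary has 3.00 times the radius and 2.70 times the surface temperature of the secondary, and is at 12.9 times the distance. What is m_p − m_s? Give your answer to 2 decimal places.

L_p/L_s = (3.00)²(2.70)⁴ = 478.3.
F_p/F_s = (L_p/L_s)/(d_p/d_s)² = 478.3/166.4 = 2.874.
m_p − m_s = −2.5 log₁₀(2.874) = -1.15.

-1.15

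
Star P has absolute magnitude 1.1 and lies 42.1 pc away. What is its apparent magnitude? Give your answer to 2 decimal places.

4.22

m = M + 5 log₁₀(d/10 pc) = 1.1 + 5 log₁₀(42.1/10)
  = 1.1 + 5 × 0.624 = 1.1 + 3.12 = 4.22.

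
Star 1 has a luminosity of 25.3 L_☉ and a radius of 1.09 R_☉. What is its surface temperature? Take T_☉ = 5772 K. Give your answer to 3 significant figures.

T/T_☉ = (L/L_☉)^(1/4) / (R/R_☉)^(1/2)
T = 5772 × (25.3)^(1/4) / √(1.09) = 5772 × 2.243 / 1.044 = 1.240×10^4 K.

1.24×10^4 K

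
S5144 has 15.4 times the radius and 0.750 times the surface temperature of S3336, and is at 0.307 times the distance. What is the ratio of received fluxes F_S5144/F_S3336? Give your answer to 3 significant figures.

796

L_S5144/L_S3336 = (R_S5144/R_S3336)²(T_S5144/T_S3336)⁴ = (15.4)² × (0.750)⁴ = 75.04.
F_S5144/F_S3336 = (L_S5144/L_S3336)/(d_S5144/d_S3336)² = 75.04 / (0.307)² = 796.2.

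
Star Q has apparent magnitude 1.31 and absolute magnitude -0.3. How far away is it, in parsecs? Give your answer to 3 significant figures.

m − M = 5 log₁₀(d/10 pc)
1.31 − (-0.3) = 1.61 = 5 log₁₀(d/10)
d = 10 × 10^(1.61/5) = 10 × 10^0.322 = 20.99 pc.

21.0 pc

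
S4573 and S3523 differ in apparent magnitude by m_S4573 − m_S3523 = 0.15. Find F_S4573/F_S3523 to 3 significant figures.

0.871

F_S4573/F_S3523 = 10^(−(m_S4573 − m_S3523)/2.5) = 10^(-0.15/2.5) = 10^-0.060 = 0.8710.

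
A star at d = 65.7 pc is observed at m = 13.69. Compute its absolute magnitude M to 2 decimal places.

9.60

M = m − 5 log₁₀(d/10 pc) = 13.69 − 5 log₁₀(65.7/10)
  = 13.69 − 5 × 0.818 = 13.69 − 4.09 = 9.60.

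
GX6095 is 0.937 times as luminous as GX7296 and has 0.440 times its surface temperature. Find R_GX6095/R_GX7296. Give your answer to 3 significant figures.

5.00

L ∝ R²T⁴ gives R ∝ √L / T², so
R_GX6095/R_GX7296 = √(0.937) / (0.440)² = 0.9680 / 0.1936 = 5.000.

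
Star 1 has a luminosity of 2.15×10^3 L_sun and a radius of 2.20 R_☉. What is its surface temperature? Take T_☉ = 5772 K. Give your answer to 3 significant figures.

2.65×10^4 K

T/T_☉ = (L/L_☉)^(1/4) / (R/R_☉)^(1/2)
T = 5772 × (2.15×10^3)^(1/4) / √(2.20) = 5772 × 6.809 / 1.483 = 2.650×10^4 K.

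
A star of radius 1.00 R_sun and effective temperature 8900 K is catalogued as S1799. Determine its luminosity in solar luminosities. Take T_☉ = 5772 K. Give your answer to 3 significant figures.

L/L_☉ = (R/R_☉)² (T/T_☉)⁴ = (1.00)² × (8900/5772)⁴
       = 1.000 × (1.542)⁴ = 1.000 × 5.653 = 5.653.

5.65 solar luminosities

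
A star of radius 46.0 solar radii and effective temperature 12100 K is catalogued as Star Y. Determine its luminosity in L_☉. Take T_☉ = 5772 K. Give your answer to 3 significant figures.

L/L_☉ = (R/R_☉)² (T/T_☉)⁴ = (46.0)² × (12100/5772)⁴
       = 2116 × (2.096)⁴ = 2116 × 19.31 = 4.087×10^4.

4.09×10^4 L_☉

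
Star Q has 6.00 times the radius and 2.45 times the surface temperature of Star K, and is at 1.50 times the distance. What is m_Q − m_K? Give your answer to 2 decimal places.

-6.90

L_Q/L_K = (6.00)²(2.45)⁴ = 1297.
F_Q/F_K = (L_Q/L_K)/(d_Q/d_K)² = 1297/2.250 = 576.5.
m_Q − m_K = −2.5 log₁₀(576.5) = -6.90.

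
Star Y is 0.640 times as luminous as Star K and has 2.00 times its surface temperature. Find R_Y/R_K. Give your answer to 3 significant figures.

L ∝ R²T⁴ gives R ∝ √L / T², so
R_Y/R_K = √(0.640) / (2.00)² = 0.8000 / 4.000 = 0.2000.

0.200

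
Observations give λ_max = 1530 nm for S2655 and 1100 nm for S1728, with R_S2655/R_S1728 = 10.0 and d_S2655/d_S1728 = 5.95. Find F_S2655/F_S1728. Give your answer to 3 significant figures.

0.755

Wien's law: T_S2655/T_S1728 = λ_S1728/λ_S2655 = 1100/1530 = 0.7190.
L_S2655/L_S1728 = (R_S2655/R_S1728)²(T_S2655/T_S1728)⁴ = (10.0)²(0.7190)⁴ = 26.72.
F_S2655/F_S1728 = (L_S2655/L_S1728)/(d_S2655/d_S1728)² = 26.72/(5.95)² = 0.7547.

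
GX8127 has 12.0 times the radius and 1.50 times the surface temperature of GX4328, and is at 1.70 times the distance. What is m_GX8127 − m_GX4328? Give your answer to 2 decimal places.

-6.00

L_GX8127/L_GX4328 = (12.0)²(1.50)⁴ = 729.0.
F_GX8127/F_GX4328 = (L_GX8127/L_GX4328)/(d_GX8127/d_GX4328)² = 729.0/2.890 = 252.2.
m_GX8127 − m_GX4328 = −2.5 log₁₀(252.2) = -6.00.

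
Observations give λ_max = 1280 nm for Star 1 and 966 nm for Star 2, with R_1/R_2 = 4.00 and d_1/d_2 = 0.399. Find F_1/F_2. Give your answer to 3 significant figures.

Wien's law: T_1/T_2 = λ_2/λ_1 = 966/1280 = 0.7547.
L_1/L_2 = (R_1/R_2)²(T_1/T_2)⁴ = (4.00)²(0.7547)⁴ = 5.190.
F_1/F_2 = (L_1/L_2)/(d_1/d_2)² = 5.190/(0.399)² = 32.60.

32.6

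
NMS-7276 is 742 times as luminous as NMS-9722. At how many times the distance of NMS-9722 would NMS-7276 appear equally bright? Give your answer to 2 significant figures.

27

Equal flux requires L_NMS-7276/d_NMS-7276² = L_NMS-9722/d_NMS-9722², so d_NMS-7276/d_NMS-9722 = √(L_NMS-7276/L_NMS-9722)
= √(742) = 27.24.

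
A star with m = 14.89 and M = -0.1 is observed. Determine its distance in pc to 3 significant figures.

9.95×10^3 pc

m − M = 5 log₁₀(d/10 pc)
14.89 − (-0.1) = 14.99 = 5 log₁₀(d/10)
d = 10 × 10^(14.99/5) = 10 × 10^2.998 = 9954 pc.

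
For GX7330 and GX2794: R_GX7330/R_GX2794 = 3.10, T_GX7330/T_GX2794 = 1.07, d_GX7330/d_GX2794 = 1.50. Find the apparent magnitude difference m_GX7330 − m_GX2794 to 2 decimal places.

-1.87

L_GX7330/L_GX2794 = (3.10)²(1.07)⁴ = 12.60.
F_GX7330/F_GX2794 = (L_GX7330/L_GX2794)/(d_GX7330/d_GX2794)² = 12.60/2.250 = 5.599.
m_GX7330 − m_GX2794 = −2.5 log₁₀(5.599) = -1.87.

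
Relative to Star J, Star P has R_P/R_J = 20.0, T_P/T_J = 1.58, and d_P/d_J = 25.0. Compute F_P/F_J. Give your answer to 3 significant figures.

L_P/L_J = (R_P/R_J)²(T_P/T_J)⁴ = (20.0)² × (1.58)⁴ = 2493.
F_P/F_J = (L_P/L_J)/(d_P/d_J)² = 2493 / (25.0)² = 3.988.

3.99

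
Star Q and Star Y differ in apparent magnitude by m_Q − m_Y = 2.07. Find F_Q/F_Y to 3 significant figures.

0.149

F_Q/F_Y = 10^(−(m_Q − m_Y)/2.5) = 10^(-2.07/2.5) = 10^-0.828 = 0.1486.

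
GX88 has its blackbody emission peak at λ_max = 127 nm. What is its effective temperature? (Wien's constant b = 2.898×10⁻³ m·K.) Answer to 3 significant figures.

T = b/λ_max = 2.898×10⁻³ / (127×10⁻⁹) = 2.282×10^4 K.

2.28×10^4 K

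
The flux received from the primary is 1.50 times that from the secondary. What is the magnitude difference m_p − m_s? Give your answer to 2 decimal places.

-0.44

m_p − m_s = −2.5 log₁₀(F_p/F_s) = −2.5 log₁₀(1.50) = −2.5 × (0.176) = -0.440.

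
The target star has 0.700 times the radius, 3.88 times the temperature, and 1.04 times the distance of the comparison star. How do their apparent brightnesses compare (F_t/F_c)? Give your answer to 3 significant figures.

103

L_t/L_c = (R_t/R_c)²(T_t/T_c)⁴ = (0.700)² × (3.88)⁴ = 111.1.
F_t/F_c = (L_t/L_c)/(d_t/d_c)² = 111.1 / (1.04)² = 102.7.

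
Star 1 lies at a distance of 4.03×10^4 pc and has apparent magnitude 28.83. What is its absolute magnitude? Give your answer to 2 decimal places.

M = m − 5 log₁₀(d/10 pc) = 28.83 − 5 log₁₀(4.03×10^4/10)
  = 28.83 − 5 × 3.605 = 28.83 − 18.03 = 10.80.

10.80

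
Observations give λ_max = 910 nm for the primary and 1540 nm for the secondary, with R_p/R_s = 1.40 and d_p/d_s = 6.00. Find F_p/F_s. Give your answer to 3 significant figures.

Wien's law: T_p/T_s = λ_s/λ_p = 1540/910 = 1.692.
L_p/L_s = (R_p/R_s)²(T_p/T_s)⁴ = (1.40)²(1.692)⁴ = 16.08.
F_p/F_s = (L_p/L_s)/(d_p/d_s)² = 16.08/(6.00)² = 0.4466.

0.447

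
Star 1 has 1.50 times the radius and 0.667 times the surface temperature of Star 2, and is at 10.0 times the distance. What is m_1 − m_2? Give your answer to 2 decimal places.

L_1/L_2 = (1.50)²(0.667)⁴ = 0.4453.
F_1/F_2 = (L_1/L_2)/(d_1/d_2)² = 0.4453/100.0 = 0.004453.
m_1 − m_2 = −2.5 log₁₀(0.004453) = 5.88.

5.88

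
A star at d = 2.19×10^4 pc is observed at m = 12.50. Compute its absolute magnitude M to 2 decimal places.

-4.20

M = m − 5 log₁₀(d/10 pc) = 12.50 − 5 log₁₀(2.19×10^4/10)
  = 12.50 − 5 × 3.340 = 12.50 − 16.70 = -4.20.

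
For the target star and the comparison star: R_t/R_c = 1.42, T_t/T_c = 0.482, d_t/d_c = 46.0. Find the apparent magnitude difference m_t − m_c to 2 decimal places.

L_t/L_c = (1.42)²(0.482)⁴ = 0.1088.
F_t/F_c = (L_t/L_c)/(d_t/d_c)² = 0.1088/2116 = 5.143×10^-5.
m_t − m_c = −2.5 log₁₀(5.143×10^-5) = 10.72.

10.72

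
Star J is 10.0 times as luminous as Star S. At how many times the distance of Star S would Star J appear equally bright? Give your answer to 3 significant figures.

3.16

Equal flux requires L_J/d_J² = L_S/d_S², so d_J/d_S = √(L_J/L_S)
= √(10.0) = 3.162.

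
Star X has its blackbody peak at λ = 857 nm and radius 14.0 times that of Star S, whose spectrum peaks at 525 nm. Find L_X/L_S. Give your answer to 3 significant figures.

27.6

Wien's law gives T ∝ 1/λ_max, so T_X/T_S = λ_S/λ_X = 525/857 = 0.6126.
Then L ∝ R²T⁴ gives L_X/L_S = (14.0)² × (0.6126)⁴ = 196.0 × 0.1408 = 27.60.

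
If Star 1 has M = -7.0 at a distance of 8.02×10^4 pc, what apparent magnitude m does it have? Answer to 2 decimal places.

m = M + 5 log₁₀(d/10 pc) = -7.0 + 5 log₁₀(8.02×10^4/10)
  = -7.0 + 5 × 3.904 = -7.0 + 19.52 = 12.52.

12.52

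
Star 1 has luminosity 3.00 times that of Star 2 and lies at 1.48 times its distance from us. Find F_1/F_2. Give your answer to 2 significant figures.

F = L/(4πd²), so F_1/F_2 = (L_1/L_2) / (d_1/d_2)²
= 3.00 / (1.48)² = 3.00 / 2.190 = 1.370.

1.4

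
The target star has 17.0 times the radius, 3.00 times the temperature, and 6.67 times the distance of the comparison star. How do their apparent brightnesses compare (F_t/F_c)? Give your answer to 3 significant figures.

L_t/L_c = (R_t/R_c)²(T_t/T_c)⁴ = (17.0)² × (3.00)⁴ = 2.341×10^4.
F_t/F_c = (L_t/L_c)/(d_t/d_c)² = 2.341×10^4 / (6.67)² = 526.2.

526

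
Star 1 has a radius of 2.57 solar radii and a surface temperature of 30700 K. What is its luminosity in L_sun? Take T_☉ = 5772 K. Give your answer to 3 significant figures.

5.29×10^3 L_sun

L/L_☉ = (R/R_☉)² (T/T_☉)⁴ = (2.57)² × (30700/5772)⁴
       = 6.605 × (5.319)⁴ = 6.605 × 800.3 = 5286.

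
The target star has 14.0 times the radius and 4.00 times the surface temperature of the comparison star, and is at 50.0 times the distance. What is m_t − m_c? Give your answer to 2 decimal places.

-3.26

L_t/L_c = (14.0)²(4.00)⁴ = 5.018×10^4.
F_t/F_c = (L_t/L_c)/(d_t/d_c)² = 5.018×10^4/2500 = 20.07.
m_t − m_c = −2.5 log₁₀(20.07) = -3.26.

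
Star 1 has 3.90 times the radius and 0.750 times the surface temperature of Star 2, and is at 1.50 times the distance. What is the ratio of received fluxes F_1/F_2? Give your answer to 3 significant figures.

L_1/L_2 = (R_1/R_2)²(T_1/T_2)⁴ = (3.90)² × (0.750)⁴ = 4.813.
F_1/F_2 = (L_1/L_2)/(d_1/d_2)² = 4.813 / (1.50)² = 2.139.

2.14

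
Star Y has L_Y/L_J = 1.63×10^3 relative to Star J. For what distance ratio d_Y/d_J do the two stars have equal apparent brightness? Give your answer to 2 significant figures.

Equal flux requires L_Y/d_Y² = L_J/d_J², so d_Y/d_J = √(L_Y/L_J)
= √(1.63×10^3) = 40.37.

40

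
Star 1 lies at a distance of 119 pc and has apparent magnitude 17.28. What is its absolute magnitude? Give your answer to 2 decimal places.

M = m − 5 log₁₀(d/10 pc) = 17.28 − 5 log₁₀(119/10)
  = 17.28 − 5 × 1.076 = 17.28 − 5.38 = 11.90.

11.90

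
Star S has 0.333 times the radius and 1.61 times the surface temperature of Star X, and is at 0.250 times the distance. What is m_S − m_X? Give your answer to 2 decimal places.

-2.69

L_S/L_X = (0.333)²(1.61)⁴ = 0.7451.
F_S/F_X = (L_S/L_X)/(d_S/d_X)² = 0.7451/0.06250 = 11.92.
m_S − m_X = −2.5 log₁₀(11.92) = -2.69.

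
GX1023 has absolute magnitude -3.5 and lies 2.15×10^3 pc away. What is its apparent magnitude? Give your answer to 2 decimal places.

m = M + 5 log₁₀(d/10 pc) = -3.5 + 5 log₁₀(2.15×10^3/10)
  = -3.5 + 5 × 2.332 = -3.5 + 11.66 = 8.16.

8.16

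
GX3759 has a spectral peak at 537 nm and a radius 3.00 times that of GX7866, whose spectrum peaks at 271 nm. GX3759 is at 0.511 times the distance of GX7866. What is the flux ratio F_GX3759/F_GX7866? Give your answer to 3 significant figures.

2.24

Wien's law: T_GX3759/T_GX7866 = λ_GX7866/λ_GX3759 = 271/537 = 0.5047.
L_GX3759/L_GX7866 = (R_GX3759/R_GX7866)²(T_GX3759/T_GX7866)⁴ = (3.00)²(0.5047)⁴ = 0.5837.
F_GX3759/F_GX7866 = (L_GX3759/L_GX7866)/(d_GX3759/d_GX7866)² = 0.5837/(0.511)² = 2.236.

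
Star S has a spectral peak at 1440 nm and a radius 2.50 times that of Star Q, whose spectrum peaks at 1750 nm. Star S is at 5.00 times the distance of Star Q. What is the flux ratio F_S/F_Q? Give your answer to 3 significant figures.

Wien's law: T_S/T_Q = λ_Q/λ_S = 1750/1440 = 1.215.
L_S/L_Q = (R_S/R_Q)²(T_S/T_Q)⁴ = (2.50)²(1.215)⁴ = 13.63.
F_S/F_Q = (L_S/L_Q)/(d_S/d_Q)² = 13.63/(5.00)² = 0.5453.

0.545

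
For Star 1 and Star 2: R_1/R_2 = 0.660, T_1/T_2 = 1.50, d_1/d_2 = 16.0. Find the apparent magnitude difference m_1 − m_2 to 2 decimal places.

L_1/L_2 = (0.660)²(1.50)⁴ = 2.205.
F_1/F_2 = (L_1/L_2)/(d_1/d_2)² = 2.205/256.0 = 0.008614.
m_1 − m_2 = −2.5 log₁₀(0.008614) = 5.16.

5.16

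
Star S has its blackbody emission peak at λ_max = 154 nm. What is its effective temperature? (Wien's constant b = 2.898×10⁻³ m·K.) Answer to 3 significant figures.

1.88×10^4 K

T = b/λ_max = 2.898×10⁻³ / (154×10⁻⁹) = 1.882×10^4 K.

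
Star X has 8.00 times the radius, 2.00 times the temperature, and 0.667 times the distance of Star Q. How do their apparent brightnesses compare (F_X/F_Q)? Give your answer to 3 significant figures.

2.30×10^3

L_X/L_Q = (R_X/R_Q)²(T_X/T_Q)⁴ = (8.00)² × (2.00)⁴ = 1024.
F_X/F_Q = (L_X/L_Q)/(d_X/d_Q)² = 1024 / (0.667)² = 2302.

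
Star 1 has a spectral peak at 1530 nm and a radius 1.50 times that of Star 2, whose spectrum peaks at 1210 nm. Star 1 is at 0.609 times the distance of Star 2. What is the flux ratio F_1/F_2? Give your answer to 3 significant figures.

Wien's law: T_1/T_2 = λ_2/λ_1 = 1210/1530 = 0.7908.
L_1/L_2 = (R_1/R_2)²(T_1/T_2)⁴ = (1.50)²(0.7908)⁴ = 0.8802.
F_1/F_2 = (L_1/L_2)/(d_1/d_2)² = 0.8802/(0.609)² = 2.373.

2.37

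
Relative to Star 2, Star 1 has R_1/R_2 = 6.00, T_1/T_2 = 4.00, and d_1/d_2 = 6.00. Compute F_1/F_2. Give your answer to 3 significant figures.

L_1/L_2 = (R_1/R_2)²(T_1/T_2)⁴ = (6.00)² × (4.00)⁴ = 9216.
F_1/F_2 = (L_1/L_2)/(d_1/d_2)² = 9216 / (6.00)² = 256.0.

256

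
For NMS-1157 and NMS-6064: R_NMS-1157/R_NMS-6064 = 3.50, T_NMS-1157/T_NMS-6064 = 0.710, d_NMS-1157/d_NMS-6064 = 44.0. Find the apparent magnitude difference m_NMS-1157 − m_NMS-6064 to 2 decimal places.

6.98

L_NMS-1157/L_NMS-6064 = (3.50)²(0.710)⁴ = 3.113.
F_NMS-1157/F_NMS-6064 = (L_NMS-1157/L_NMS-6064)/(d_NMS-1157/d_NMS-6064)² = 3.113/1936 = 0.001608.
m_NMS-1157 − m_NMS-6064 = −2.5 log₁₀(0.001608) = 6.98.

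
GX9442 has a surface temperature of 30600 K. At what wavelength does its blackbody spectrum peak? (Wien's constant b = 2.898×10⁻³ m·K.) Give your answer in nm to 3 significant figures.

94.7 nm

λ_max = b/T = 2.898×10⁻³ / 30600 = 9.47×10^-8 m = 94.71 nm.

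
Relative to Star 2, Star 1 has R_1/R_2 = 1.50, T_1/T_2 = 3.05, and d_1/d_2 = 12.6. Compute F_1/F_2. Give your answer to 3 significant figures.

L_1/L_2 = (R_1/R_2)²(T_1/T_2)⁴ = (1.50)² × (3.05)⁴ = 194.7.
F_1/F_2 = (L_1/L_2)/(d_1/d_2)² = 194.7 / (12.6)² = 1.226.

1.23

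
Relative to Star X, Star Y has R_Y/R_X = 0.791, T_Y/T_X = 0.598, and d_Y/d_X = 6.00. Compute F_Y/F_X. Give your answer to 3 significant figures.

L_Y/L_X = (R_Y/R_X)²(T_Y/T_X)⁴ = (0.791)² × (0.598)⁴ = 0.08001.
F_Y/F_X = (L_Y/L_X)/(d_Y/d_X)² = 0.08001 / (6.00)² = 0.002223.

0.00222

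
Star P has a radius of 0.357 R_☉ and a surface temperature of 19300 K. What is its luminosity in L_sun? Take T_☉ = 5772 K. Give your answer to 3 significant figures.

15.9 L_sun

L/L_☉ = (R/R_☉)² (T/T_☉)⁴ = (0.357)² × (19300/5772)⁴
       = 0.1274 × (3.344)⁴ = 0.1274 × 125.0 = 15.93.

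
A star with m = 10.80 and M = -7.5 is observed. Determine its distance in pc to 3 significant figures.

4.57×10^4 pc

m − M = 5 log₁₀(d/10 pc)
10.80 − (-7.5) = 18.30 = 5 log₁₀(d/10)
d = 10 × 10^(18.30/5) = 10 × 10^3.660 = 4.571×10^4 pc.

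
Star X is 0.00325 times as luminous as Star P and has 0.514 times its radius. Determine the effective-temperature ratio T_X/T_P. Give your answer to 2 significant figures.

0.33

L ∝ R²T⁴ gives T ∝ (L/R²)^(1/4), so
T_X/T_P = (0.00325 / 0.514²)^(1/4) = (0.01230)^(1/4) = 0.3330.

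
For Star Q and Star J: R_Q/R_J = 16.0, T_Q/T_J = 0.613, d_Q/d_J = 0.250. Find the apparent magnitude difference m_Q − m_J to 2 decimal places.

-6.91

L_Q/L_J = (16.0)²(0.613)⁴ = 36.15.
F_Q/F_J = (L_Q/L_J)/(d_Q/d_J)² = 36.15/0.06250 = 578.4.
m_Q − m_J = −2.5 log₁₀(578.4) = -6.91.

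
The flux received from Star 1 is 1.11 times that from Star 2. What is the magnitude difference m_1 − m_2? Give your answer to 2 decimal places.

-0.11

m_1 − m_2 = −2.5 log₁₀(F_1/F_2) = −2.5 log₁₀(1.11) = −2.5 × (0.045) = -0.113.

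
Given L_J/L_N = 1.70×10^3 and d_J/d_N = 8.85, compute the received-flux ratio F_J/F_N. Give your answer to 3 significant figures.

21.7

F = L/(4πd²), so F_J/F_N = (L_J/L_N) / (d_J/d_N)²
= 1.70×10^3 / (8.85)² = 1.70×10^3 / 78.32 = 21.71.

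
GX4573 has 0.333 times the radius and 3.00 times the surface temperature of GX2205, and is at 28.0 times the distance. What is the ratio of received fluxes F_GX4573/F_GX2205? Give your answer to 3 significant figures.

L_GX4573/L_GX2205 = (R_GX4573/R_GX2205)²(T_GX4573/T_GX2205)⁴ = (0.333)² × (3.00)⁴ = 8.982.
F_GX4573/F_GX2205 = (L_GX4573/L_GX2205)/(d_GX4573/d_GX2205)² = 8.982 / (28.0)² = 0.01146.

0.0115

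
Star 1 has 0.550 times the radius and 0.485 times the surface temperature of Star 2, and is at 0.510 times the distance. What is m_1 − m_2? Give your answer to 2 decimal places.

L_1/L_2 = (0.550)²(0.485)⁴ = 0.01674.
F_1/F_2 = (L_1/L_2)/(d_1/d_2)² = 0.01674/0.2601 = 0.06435.
m_1 − m_2 = −2.5 log₁₀(0.06435) = 2.98.

2.98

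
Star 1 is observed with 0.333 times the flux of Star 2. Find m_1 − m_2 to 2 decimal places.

1.19

m_1 − m_2 = −2.5 log₁₀(F_1/F_2) = −2.5 log₁₀(0.333) = −2.5 × (-0.478) = 1.194.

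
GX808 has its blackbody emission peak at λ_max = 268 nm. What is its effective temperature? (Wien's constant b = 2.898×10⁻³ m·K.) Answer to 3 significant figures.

T = b/λ_max = 2.898×10⁻³ / (268×10⁻⁹) = 1.081×10^4 K.

1.08×10^4 K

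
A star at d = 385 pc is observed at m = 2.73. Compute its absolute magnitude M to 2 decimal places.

-5.20

M = m − 5 log₁₀(d/10 pc) = 2.73 − 5 log₁₀(385/10)
  = 2.73 − 5 × 1.585 = 2.73 − 7.93 = -5.20.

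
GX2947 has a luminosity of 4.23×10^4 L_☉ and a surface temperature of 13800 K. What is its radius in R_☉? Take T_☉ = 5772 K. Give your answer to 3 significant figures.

36.0 R_☉

R/R_☉ = √(L/L_☉) / (T/T_☉)² = √(4.23×10^4) / (2.391)²
       = 205.7 / 5.716 = 35.98.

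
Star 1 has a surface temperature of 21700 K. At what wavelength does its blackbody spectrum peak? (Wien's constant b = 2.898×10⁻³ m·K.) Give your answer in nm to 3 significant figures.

134 nm

λ_max = b/T = 2.898×10⁻³ / 21700 = 1.34×10^-7 m = 133.5 nm.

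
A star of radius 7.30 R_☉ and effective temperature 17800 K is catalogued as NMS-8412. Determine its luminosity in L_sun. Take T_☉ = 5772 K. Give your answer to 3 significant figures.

L/L_☉ = (R/R_☉)² (T/T_☉)⁴ = (7.30)² × (17800/5772)⁴
       = 53.29 × (3.084)⁴ = 53.29 × 90.44 = 4820.

4.82×10^3 L_sun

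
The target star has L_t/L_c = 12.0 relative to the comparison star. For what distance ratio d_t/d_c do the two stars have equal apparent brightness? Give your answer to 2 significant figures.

3.5

Equal flux requires L_t/d_t² = L_c/d_c², so d_t/d_c = √(L_t/L_c)
= √(12.0) = 3.464.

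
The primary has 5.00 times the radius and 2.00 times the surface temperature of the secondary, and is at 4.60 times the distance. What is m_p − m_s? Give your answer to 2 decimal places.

-3.19

L_p/L_s = (5.00)²(2.00)⁴ = 400.0.
F_p/F_s = (L_p/L_s)/(d_p/d_s)² = 400.0/21.16 = 18.90.
m_p − m_s = −2.5 log₁₀(18.90) = -3.19.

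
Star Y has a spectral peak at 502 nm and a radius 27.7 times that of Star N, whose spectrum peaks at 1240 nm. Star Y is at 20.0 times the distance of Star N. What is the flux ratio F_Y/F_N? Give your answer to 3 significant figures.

Wien's law: T_Y/T_N = λ_N/λ_Y = 1240/502 = 2.470.
L_Y/L_N = (R_Y/R_N)²(T_Y/T_N)⁴ = (27.7)²(2.470)⁴ = 2.856×10^4.
F_Y/F_N = (L_Y/L_N)/(d_Y/d_N)² = 2.856×10^4/(20.0)² = 71.41.

71.4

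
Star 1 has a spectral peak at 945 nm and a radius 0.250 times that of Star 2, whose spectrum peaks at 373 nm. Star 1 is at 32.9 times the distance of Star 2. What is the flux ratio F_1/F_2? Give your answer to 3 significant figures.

Wien's law: T_1/T_2 = λ_2/λ_1 = 373/945 = 0.3947.
L_1/L_2 = (R_1/R_2)²(T_1/T_2)⁴ = (0.250)²(0.3947)⁴ = 0.001517.
F_1/F_2 = (L_1/L_2)/(d_1/d_2)² = 0.001517/(32.9)² = 1.402×10^-6.

1.40×10^-6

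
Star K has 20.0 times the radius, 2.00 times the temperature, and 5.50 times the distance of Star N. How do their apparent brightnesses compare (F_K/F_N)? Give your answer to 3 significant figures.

L_K/L_N = (R_K/R_N)²(T_K/T_N)⁴ = (20.0)² × (2.00)⁴ = 6400.
F_K/F_N = (L_K/L_N)/(d_K/d_N)² = 6400 / (5.50)² = 211.6.

212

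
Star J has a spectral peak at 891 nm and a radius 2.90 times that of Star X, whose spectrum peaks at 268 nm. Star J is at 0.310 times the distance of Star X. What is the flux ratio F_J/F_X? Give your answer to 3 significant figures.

0.716

Wien's law: T_J/T_X = λ_X/λ_J = 268/891 = 0.3008.
L_J/L_X = (R_J/R_X)²(T_J/T_X)⁴ = (2.90)²(0.3008)⁴ = 0.06884.
F_J/F_X = (L_J/L_X)/(d_J/d_X)² = 0.06884/(0.310)² = 0.7163.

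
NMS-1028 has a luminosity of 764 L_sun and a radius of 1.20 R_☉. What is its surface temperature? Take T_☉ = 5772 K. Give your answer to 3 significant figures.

2.77×10^4 K

T/T_☉ = (L/L_☉)^(1/4) / (R/R_☉)^(1/2)
T = 5772 × (764)^(1/4) / √(1.20) = 5772 × 5.257 / 1.095 = 2.770×10^4 K.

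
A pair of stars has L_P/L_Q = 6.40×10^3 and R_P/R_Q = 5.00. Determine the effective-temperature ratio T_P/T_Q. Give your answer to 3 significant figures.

L ∝ R²T⁴ gives T ∝ (L/R²)^(1/4), so
T_P/T_Q = (6.40×10^3 / 5.00²)^(1/4) = (256.0)^(1/4) = 4.000.

4.00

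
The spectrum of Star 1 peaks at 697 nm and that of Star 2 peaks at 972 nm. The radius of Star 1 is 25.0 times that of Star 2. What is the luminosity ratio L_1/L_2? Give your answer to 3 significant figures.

2.36×10^3

Wien's law gives T ∝ 1/λ_max, so T_1/T_2 = λ_2/λ_1 = 972/697 = 1.395.
Then L ∝ R²T⁴ gives L_1/L_2 = (25.0)² × (1.395)⁴ = 625.0 × 3.782 = 2364.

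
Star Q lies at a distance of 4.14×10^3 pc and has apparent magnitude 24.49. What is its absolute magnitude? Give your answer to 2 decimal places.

11.40

M = m − 5 log₁₀(d/10 pc) = 24.49 − 5 log₁₀(4.14×10^3/10)
  = 24.49 − 5 × 2.617 = 24.49 − 13.09 = 11.40.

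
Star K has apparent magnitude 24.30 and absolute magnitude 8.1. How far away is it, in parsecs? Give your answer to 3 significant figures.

1.74×10^4 pc

m − M = 5 log₁₀(d/10 pc)
24.30 − (8.1) = 16.20 = 5 log₁₀(d/10)
d = 10 × 10^(16.20/5) = 10 × 10^3.240 = 1.738×10^4 pc.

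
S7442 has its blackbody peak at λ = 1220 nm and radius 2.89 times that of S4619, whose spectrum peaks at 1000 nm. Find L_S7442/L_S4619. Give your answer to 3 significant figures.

3.77

Wien's law gives T ∝ 1/λ_max, so T_S7442/T_S4619 = λ_S4619/λ_S7442 = 1000/1220 = 0.8197.
Then L ∝ R²T⁴ gives L_S7442/L_S4619 = (2.89)² × (0.8197)⁴ = 8.352 × 0.4514 = 3.770.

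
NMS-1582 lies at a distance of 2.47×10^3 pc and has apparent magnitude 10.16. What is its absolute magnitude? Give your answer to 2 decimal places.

M = m − 5 log₁₀(d/10 pc) = 10.16 − 5 log₁₀(2.47×10^3/10)
  = 10.16 − 5 × 2.393 = 10.16 − 11.96 = -1.80.

-1.80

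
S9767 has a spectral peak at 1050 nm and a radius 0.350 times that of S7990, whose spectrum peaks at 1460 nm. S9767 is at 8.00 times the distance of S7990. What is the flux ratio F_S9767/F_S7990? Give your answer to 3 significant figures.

0.00716

Wien's law: T_S9767/T_S7990 = λ_S7990/λ_S9767 = 1460/1050 = 1.390.
L_S9767/L_S7990 = (R_S9767/R_S7990)²(T_S9767/T_S7990)⁴ = (0.350)²(1.390)⁴ = 0.4579.
F_S9767/F_S7990 = (L_S9767/L_S7990)/(d_S9767/d_S7990)² = 0.4579/(8.00)² = 0.007155.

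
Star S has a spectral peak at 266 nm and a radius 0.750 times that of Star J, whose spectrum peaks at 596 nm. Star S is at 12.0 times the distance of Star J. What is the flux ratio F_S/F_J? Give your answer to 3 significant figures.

Wien's law: T_S/T_J = λ_J/λ_S = 596/266 = 2.241.
L_S/L_J = (R_S/R_J)²(T_S/T_J)⁴ = (0.750)²(2.241)⁴ = 14.18.
F_S/F_J = (L_S/L_J)/(d_S/d_J)² = 14.18/(12.0)² = 0.09845.

0.0985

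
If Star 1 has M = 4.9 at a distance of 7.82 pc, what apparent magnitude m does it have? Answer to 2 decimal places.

4.37

m = M + 5 log₁₀(d/10 pc) = 4.9 + 5 log₁₀(7.82/10)
  = 4.9 + 5 × -0.107 = 4.9 + -0.53 = 4.37.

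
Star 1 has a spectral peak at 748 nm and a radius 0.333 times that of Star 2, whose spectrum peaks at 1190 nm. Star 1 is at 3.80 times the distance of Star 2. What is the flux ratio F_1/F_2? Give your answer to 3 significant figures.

0.0492

Wien's law: T_1/T_2 = λ_2/λ_1 = 1190/748 = 1.591.
L_1/L_2 = (R_1/R_2)²(T_1/T_2)⁴ = (0.333)²(1.591)⁴ = 0.7103.
F_1/F_2 = (L_1/L_2)/(d_1/d_2)² = 0.7103/(3.80)² = 0.04919.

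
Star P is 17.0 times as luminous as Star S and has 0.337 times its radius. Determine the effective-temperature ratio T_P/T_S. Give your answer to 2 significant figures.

L ∝ R²T⁴ gives T ∝ (L/R²)^(1/4), so
T_P/T_S = (17.0 / 0.337²)^(1/4) = (149.7)^(1/4) = 3.498.

3.5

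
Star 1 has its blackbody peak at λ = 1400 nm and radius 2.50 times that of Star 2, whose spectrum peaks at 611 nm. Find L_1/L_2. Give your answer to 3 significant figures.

0.227

Wien's law gives T ∝ 1/λ_max, so T_1/T_2 = λ_2/λ_1 = 611/1400 = 0.4364.
Then L ∝ R²T⁴ gives L_1/L_2 = (2.50)² × (0.4364)⁴ = 6.250 × 0.03628 = 0.2267.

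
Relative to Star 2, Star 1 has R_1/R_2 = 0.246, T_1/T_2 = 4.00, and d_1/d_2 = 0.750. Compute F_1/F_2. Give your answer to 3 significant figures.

L_1/L_2 = (R_1/R_2)²(T_1/T_2)⁴ = (0.246)² × (4.00)⁴ = 15.49.
F_1/F_2 = (L_1/L_2)/(d_1/d_2)² = 15.49 / (0.750)² = 27.54.

27.5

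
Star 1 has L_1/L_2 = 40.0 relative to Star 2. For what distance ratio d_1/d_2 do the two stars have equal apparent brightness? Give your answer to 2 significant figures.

6.3

Equal flux requires L_1/d_1² = L_2/d_2², so d_1/d_2 = √(L_1/L_2)
= √(40.0) = 6.325.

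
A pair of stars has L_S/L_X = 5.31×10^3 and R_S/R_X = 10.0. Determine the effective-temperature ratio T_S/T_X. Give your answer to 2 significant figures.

L ∝ R²T⁴ gives T ∝ (L/R²)^(1/4), so
T_S/T_X = (5.31×10^3 / 10.0²)^(1/4) = (53.10)^(1/4) = 2.699.

2.7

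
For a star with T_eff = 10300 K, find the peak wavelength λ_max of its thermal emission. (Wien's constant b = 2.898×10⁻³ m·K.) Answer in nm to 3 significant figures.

λ_max = b/T = 2.898×10⁻³ / 10300 = 2.81×10^-7 m = 281.4 nm.

281 nm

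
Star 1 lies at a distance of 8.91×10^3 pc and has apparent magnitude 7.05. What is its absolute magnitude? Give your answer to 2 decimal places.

-7.70

M = m − 5 log₁₀(d/10 pc) = 7.05 − 5 log₁₀(8.91×10^3/10)
  = 7.05 − 5 × 2.950 = 7.05 − 14.75 = -7.70.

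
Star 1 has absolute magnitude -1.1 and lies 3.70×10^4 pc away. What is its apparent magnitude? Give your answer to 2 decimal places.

16.74

m = M + 5 log₁₀(d/10 pc) = -1.1 + 5 log₁₀(3.70×10^4/10)
  = -1.1 + 5 × 3.568 = -1.1 + 17.84 = 16.74.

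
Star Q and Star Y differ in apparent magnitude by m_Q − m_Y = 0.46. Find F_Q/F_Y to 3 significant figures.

F_Q/F_Y = 10^(−(m_Q − m_Y)/2.5) = 10^(-0.46/2.5) = 10^-0.184 = 0.6546.

0.655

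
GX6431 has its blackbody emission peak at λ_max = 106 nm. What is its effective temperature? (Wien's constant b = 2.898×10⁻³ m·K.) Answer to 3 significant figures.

T = b/λ_max = 2.898×10⁻³ / (106×10⁻⁹) = 2.734×10^4 K.

2.73×10^4 K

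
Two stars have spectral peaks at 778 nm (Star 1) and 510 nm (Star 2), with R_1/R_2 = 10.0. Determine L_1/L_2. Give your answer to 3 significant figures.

Wien's law gives T ∝ 1/λ_max, so T_1/T_2 = λ_2/λ_1 = 510/778 = 0.6555.
Then L ∝ R²T⁴ gives L_1/L_2 = (10.0)² × (0.6555)⁴ = 100.0 × 0.1847 = 18.47.

18.5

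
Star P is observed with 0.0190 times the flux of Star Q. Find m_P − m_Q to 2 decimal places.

4.30

m_P − m_Q = −2.5 log₁₀(F_P/F_Q) = −2.5 log₁₀(0.0190) = −2.5 × (-1.721) = 4.303.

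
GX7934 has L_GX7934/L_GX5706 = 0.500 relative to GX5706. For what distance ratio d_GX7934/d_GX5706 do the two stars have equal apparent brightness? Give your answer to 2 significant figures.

0.71

Equal flux requires L_GX7934/d_GX7934² = L_GX5706/d_GX5706², so d_GX7934/d_GX5706 = √(L_GX7934/L_GX5706)
= √(0.500) = 0.7071.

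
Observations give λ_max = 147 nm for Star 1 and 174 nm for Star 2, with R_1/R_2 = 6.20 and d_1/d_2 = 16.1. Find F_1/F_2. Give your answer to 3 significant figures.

0.291

Wien's law: T_1/T_2 = λ_2/λ_1 = 174/147 = 1.184.
L_1/L_2 = (R_1/R_2)²(T_1/T_2)⁴ = (6.20)²(1.184)⁴ = 75.46.
F_1/F_2 = (L_1/L_2)/(d_1/d_2)² = 75.46/(16.1)² = 0.2911.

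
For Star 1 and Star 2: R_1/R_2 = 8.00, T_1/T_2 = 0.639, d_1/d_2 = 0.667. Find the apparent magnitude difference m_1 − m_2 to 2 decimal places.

L_1/L_2 = (8.00)²(0.639)⁴ = 10.67.
F_1/F_2 = (L_1/L_2)/(d_1/d_2)² = 10.67/0.4449 = 23.98.
m_1 − m_2 = −2.5 log₁₀(23.98) = -3.45.

-3.45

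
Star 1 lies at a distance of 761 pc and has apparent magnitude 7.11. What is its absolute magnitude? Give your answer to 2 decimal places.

M = m − 5 log₁₀(d/10 pc) = 7.11 − 5 log₁₀(761/10)
  = 7.11 − 5 × 1.881 = 7.11 − 9.41 = -2.30.

-2.30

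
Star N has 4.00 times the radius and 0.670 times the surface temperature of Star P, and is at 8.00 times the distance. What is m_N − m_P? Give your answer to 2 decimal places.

3.24

L_N/L_P = (4.00)²(0.670)⁴ = 3.224.
F_N/F_P = (L_N/L_P)/(d_N/d_P)² = 3.224/64.00 = 0.05038.
m_N − m_P = −2.5 log₁₀(0.05038) = 3.24.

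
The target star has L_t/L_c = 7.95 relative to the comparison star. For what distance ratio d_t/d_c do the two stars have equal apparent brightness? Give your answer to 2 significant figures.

Equal flux requires L_t/d_t² = L_c/d_c², so d_t/d_c = √(L_t/L_c)
= √(7.95) = 2.820.

2.8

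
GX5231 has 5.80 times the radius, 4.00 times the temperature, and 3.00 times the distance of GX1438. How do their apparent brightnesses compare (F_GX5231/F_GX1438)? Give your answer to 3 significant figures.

L_GX5231/L_GX1438 = (R_GX5231/R_GX1438)²(T_GX5231/T_GX1438)⁴ = (5.80)² × (4.00)⁴ = 8612.
F_GX5231/F_GX1438 = (L_GX5231/L_GX1438)/(d_GX5231/d_GX1438)² = 8612 / (3.00)² = 956.9.

957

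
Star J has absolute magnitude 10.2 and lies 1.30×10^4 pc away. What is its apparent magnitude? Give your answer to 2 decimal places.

25.77

m = M + 5 log₁₀(d/10 pc) = 10.2 + 5 log₁₀(1.30×10^4/10)
  = 10.2 + 5 × 3.114 = 10.2 + 15.57 = 25.77.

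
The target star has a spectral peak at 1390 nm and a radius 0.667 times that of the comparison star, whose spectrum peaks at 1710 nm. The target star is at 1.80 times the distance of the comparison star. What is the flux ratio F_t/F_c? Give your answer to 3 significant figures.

Wien's law: T_t/T_c = λ_c/λ_t = 1710/1390 = 1.230.
L_t/L_c = (R_t/R_c)²(T_t/T_c)⁴ = (0.667)²(1.230)⁴ = 1.019.
F_t/F_c = (L_t/L_c)/(d_t/d_c)² = 1.019/(1.80)² = 0.3145.

0.315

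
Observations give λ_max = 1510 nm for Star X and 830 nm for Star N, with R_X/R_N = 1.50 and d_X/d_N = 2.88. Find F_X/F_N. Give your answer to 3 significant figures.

Wien's law: T_X/T_N = λ_N/λ_X = 830/1510 = 0.5497.
L_X/L_N = (R_X/R_N)²(T_X/T_N)⁴ = (1.50)²(0.5497)⁴ = 0.2054.
F_X/F_N = (L_X/L_N)/(d_X/d_N)² = 0.2054/(2.88)² = 0.02476.

0.0248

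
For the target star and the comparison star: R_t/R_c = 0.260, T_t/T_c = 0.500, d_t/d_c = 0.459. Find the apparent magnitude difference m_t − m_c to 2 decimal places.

4.24

L_t/L_c = (0.260)²(0.500)⁴ = 0.004225.
F_t/F_c = (L_t/L_c)/(d_t/d_c)² = 0.004225/0.2107 = 0.02005.
m_t − m_c = −2.5 log₁₀(0.02005) = 4.24.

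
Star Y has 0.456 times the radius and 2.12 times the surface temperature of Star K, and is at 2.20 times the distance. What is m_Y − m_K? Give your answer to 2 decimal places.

L_Y/L_K = (0.456)²(2.12)⁴ = 4.200.
F_Y/F_K = (L_Y/L_K)/(d_Y/d_K)² = 4.200/4.840 = 0.8678.
m_Y − m_K = −2.5 log₁₀(0.8678) = 0.15.

0.15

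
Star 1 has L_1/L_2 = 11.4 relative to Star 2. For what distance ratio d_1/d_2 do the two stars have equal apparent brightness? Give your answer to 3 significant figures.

3.38

Equal flux requires L_1/d_1² = L_2/d_2², so d_1/d_2 = √(L_1/L_2)
= √(11.4) = 3.376.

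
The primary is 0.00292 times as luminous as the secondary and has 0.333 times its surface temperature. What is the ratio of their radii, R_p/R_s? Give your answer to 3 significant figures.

L ∝ R²T⁴ gives R ∝ √L / T², so
R_p/R_s = √(0.00292) / (0.333)² = 0.05404 / 0.1109 = 0.4873.

0.487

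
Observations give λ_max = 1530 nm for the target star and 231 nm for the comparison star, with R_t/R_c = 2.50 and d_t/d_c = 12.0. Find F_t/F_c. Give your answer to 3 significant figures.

2.26×10^-5

Wien's law: T_t/T_c = λ_c/λ_t = 231/1530 = 0.1510.
L_t/L_c = (R_t/R_c)²(T_t/T_c)⁴ = (2.50)²(0.1510)⁴ = 0.003248.
F_t/F_c = (L_t/L_c)/(d_t/d_c)² = 0.003248/(12.0)² = 2.255×10^-5.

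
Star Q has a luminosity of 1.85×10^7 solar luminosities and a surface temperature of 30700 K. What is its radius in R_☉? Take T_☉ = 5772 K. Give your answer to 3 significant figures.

R/R_☉ = √(L/L_☉) / (T/T_☉)² = √(1.85×10^7) / (5.319)²
       = 4301 / 28.29 = 152.0.

152 R_☉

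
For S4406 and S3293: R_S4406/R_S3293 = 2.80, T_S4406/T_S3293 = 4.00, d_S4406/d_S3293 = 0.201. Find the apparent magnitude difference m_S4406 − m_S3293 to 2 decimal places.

L_S4406/L_S3293 = (2.80)²(4.00)⁴ = 2007.
F_S4406/F_S3293 = (L_S4406/L_S3293)/(d_S4406/d_S3293)² = 2007/0.04040 = 4.968×10^4.
m_S4406 − m_S3293 = −2.5 log₁₀(4.968×10^4) = -11.74.

-11.74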